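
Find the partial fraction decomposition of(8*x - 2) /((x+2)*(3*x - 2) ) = 5/(4*(3*x - 2)) + 9/(4*(x + 2))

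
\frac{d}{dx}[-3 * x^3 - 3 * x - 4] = -9*x^2 - 3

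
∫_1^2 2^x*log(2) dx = 2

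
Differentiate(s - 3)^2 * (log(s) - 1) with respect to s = (2*s^2*log(s) - s^2 - 6*s*log(s) + 9)/s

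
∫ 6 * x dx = 3*x^2 + C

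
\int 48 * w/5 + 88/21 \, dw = 24*w^2/5 + 88*w/21 + C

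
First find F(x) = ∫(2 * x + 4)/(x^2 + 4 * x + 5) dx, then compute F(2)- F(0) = -log(5) + log(17)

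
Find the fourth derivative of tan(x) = 24*tan(x)^5 + 40*tan(x)^3 + 16*tan(x)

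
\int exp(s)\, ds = exp(s) + C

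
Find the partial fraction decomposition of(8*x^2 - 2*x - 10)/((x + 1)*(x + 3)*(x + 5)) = 25/(x + 5) - 17/(x + 3)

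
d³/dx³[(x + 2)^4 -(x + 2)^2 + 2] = 24*x + 48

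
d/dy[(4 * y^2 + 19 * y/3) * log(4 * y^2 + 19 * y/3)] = 8*y*log(4*y^2 + 19*y/3) + 8*y + 19*log(4*y^2 + 19*y/3)/3 + 19/3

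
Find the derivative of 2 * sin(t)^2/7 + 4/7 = 2*sin(2*t)/7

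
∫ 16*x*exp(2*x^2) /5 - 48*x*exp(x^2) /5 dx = 4*(exp(x^2) - 6)*exp(x^2)/5 + C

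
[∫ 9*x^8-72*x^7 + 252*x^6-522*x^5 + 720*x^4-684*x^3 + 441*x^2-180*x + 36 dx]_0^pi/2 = (-1 + (-1 + pi/2)^3)^3 + 8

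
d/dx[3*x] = 3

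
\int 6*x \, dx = 3*x^2 + C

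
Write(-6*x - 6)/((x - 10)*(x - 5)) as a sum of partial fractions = 36/(5*(x - 5)) - 66/(5*(x - 10))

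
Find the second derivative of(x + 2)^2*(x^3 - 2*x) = 20*x^3 + 48*x^2 + 12*x - 16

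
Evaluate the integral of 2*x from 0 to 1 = 1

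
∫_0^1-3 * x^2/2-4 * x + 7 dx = 9/2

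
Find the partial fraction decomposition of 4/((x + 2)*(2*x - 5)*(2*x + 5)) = 4/(5*(2*x + 5)) + 4/(45*(2*x - 5)) - 4/(9*(x + 2))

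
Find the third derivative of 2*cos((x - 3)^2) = 16*x^3*sin(x^2 - 6*x + 9) - 144*x^2*sin(x^2 - 6*x + 9) + 432*x*sin(x^2 - 6*x + 9) - 24*x*cos(x^2 - 6*x + 9) - 432*sin(x^2 - 6*x + 9) + 72*cos(x^2 - 6*x + 9)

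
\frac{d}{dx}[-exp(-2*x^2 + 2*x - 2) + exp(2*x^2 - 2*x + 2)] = (4*x*exp(4*x^2 - 4*x + 4) + 4*x - 2*exp(4*x^2 - 4*x + 4) - 2)*exp(-2*x^2 + 2*x - 2)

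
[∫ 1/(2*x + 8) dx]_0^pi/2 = -log(2) + log(pi/2 + 4)/2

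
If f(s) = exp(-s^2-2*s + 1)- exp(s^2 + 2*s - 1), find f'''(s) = (-8*s^3*exp(2*s^2 + 4*s - 2) - 8*s^3 - 24*s^2*exp(2*s^2 + 4*s - 2) - 24*s^2 - 36*s*exp(2*s^2 + 4*s - 2) - 12*s - 20*exp(2*s^2 + 4*s - 2) + 4)*exp(-s^2 - 2*s + 1)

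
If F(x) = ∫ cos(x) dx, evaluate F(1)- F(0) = sin(1)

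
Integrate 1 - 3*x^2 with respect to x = -x^3 + x + C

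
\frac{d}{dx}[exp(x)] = exp(x)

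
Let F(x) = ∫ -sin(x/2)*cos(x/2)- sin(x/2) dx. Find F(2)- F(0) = -3 + cos(1)^2 + 2*cos(1)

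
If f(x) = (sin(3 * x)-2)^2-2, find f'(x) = 6*(sin(3*x) - 2)*cos(3*x)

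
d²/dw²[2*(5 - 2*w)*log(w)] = (-4*w - 10)/w^2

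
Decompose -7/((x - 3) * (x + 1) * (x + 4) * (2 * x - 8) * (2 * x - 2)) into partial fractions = -1/(480*(x + 4)) + 7/(480*(x + 1)) - 7/(240*(x - 1)) + 1/(32*(x - 3)) - 7/(480*(x - 4))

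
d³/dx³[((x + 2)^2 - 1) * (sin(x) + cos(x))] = x^2*sin(x) - x^2*cos(x) - 2*x*sin(x) - 10*x*cos(x) - 15*sin(x) - 9*cos(x)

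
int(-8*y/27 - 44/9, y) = -4*y^2/27 - 44*y/9 + C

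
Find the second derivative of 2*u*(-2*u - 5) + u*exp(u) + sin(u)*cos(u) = u*exp(u) + 2*exp(u) - 2*sin(2*u) - 8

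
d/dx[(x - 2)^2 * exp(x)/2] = x^2*exp(x)/2 - x*exp(x)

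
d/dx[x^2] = 2*x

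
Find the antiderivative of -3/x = -3*log(x) + C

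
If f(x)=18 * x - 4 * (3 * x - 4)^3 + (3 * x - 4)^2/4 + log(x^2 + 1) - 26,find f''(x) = (-1296*x^5 + 1737*x^4 - 2592*x^3 + 3470*x^2 - 1296*x + 1741)/(2*x^4 + 4*x^2 + 2)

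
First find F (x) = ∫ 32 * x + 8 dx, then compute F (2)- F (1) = 56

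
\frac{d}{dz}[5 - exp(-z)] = exp(-z)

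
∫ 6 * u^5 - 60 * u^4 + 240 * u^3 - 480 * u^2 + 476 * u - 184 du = u^6 - 12*u^5 + 60*u^4 - 160*u^3 + 238*u^2 - 184*u + C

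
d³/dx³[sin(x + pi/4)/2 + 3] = -cos(x + pi/4)/2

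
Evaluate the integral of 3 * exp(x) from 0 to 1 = -3 + 3*E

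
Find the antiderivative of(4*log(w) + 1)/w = (2*log(w) + 1)*log(w) + C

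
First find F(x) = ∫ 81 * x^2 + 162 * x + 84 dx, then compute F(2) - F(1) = 516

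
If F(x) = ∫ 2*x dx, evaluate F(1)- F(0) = 1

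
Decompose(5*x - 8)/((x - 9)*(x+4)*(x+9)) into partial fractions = -53/(90*(x + 9)) + 28/(65*(x + 4)) + 37/(234*(x - 9))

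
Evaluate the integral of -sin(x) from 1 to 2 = -cos(1) + cos(2)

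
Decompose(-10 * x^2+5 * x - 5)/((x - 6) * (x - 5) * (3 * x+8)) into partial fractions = -35/(26*(3*x + 8)) + 10/(x - 5) - 335/(26*(x - 6))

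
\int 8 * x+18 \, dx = 4*x^2 + 18*x + C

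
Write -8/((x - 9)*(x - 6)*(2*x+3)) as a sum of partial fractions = -32/(315*(2*x + 3)) + 8/(45*(x - 6)) - 8/(63*(x - 9))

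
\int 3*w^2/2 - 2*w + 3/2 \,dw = w^3/2 - w^2 + 3*w/2 + C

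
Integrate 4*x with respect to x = 2*x^2 + C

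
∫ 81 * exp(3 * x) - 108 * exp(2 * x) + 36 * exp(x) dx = (3*exp(x) - 2)^3 + C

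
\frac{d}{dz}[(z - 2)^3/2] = 3*z^2/2 - 6*z + 6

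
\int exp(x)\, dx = exp(x) + C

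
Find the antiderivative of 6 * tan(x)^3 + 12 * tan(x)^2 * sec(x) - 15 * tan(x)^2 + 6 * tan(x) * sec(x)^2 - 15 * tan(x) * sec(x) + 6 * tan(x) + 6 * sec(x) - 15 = 3*(2*tan(x) + 2*sec(x) - 3)^2/4 - 6*tan(x) - 6*sec(x) + C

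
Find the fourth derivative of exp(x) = exp(x)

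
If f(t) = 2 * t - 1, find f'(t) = 2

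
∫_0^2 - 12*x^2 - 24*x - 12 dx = -104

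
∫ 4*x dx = 2*x^2 + C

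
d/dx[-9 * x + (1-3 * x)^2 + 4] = 18*x - 15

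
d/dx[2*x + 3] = 2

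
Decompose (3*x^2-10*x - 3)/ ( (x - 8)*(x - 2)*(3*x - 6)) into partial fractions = -1/(108*(x - 2)) + 11/(18*(x - 2)^2) + 109/(108*(x - 8))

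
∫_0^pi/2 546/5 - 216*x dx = -3*(-3 + 3*pi)^2 + 3*pi/5 + 27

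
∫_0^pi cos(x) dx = 0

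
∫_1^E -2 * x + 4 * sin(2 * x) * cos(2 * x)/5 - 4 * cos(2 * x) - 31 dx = (-5*E - 5)*(E/5 + 6) - sin(2)^2/5 + sin(2*E)^2/5 - 2*sin(2*E) + 2*sin(2) + 62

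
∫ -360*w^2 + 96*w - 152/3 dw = -120*w^3 + 48*w^2 - 152*w/3 + C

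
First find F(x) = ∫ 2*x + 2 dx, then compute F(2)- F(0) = 8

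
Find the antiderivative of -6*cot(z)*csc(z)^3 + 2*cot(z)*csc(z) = 2*cos(z)^2/sin(z)^3 + C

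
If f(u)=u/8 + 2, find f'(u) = 1/8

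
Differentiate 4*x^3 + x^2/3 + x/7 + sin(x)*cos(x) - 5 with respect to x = 12*x^2 + 2*x/3 + cos(2*x) + 1/7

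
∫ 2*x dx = x^2 + C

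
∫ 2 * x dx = x^2 + C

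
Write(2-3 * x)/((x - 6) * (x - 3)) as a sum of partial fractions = 7/(3*(x - 3)) - 16/(3*(x - 6))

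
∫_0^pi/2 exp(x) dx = -1 + exp(pi/2)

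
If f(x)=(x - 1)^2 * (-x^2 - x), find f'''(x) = 6 - 24*x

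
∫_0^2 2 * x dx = 4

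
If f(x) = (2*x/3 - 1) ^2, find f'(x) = 8*x/9 - 4/3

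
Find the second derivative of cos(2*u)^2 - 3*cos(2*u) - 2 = -64*sin(u)^4 + 40*sin(u)^2 + 4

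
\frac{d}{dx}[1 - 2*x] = -2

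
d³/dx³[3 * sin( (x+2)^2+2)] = -24*x^3*cos(x^2 + 4*x + 6) - 144*x^2*cos(x^2 + 4*x + 6) - 36*x*sin(x^2 + 4*x + 6) - 288*x*cos(x^2 + 4*x + 6) - 72*sin(x^2 + 4*x + 6) - 192*cos(x^2 + 4*x + 6)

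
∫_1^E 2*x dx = -1 + exp(2)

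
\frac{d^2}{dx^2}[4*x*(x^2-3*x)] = 24*x - 24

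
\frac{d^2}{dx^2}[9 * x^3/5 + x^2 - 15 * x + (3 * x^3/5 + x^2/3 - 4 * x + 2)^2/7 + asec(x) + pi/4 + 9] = (162*x^9 + 120*x^8 - 1168*x^7 + 870*x^6 + 2580*x^5 - 2100*x^4 - 2304*x^3 - 210*x^2*sqrt(1 - 1/x^2) + 1110*x^2 + 730*x + 105*sqrt(1 - 1/x^2))/(105*x^5 - 210*x^3 + 105*x)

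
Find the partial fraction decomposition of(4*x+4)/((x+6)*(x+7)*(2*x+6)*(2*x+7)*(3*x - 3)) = -16/(189*(2*x + 7)) - 1/(56*(x + 7)) + 2/(63*(x + 6)) + 1/(36*(x + 3)) + 1/(1512*(x - 1))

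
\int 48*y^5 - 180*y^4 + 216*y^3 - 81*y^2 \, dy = 8*y^6 - 36*y^5 + 54*y^4 - 27*y^3 + C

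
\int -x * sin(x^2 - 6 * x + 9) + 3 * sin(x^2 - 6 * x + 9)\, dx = cos((x - 3)^2)/2 + C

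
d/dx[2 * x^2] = 4*x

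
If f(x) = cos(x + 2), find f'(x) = -sin(x + 2)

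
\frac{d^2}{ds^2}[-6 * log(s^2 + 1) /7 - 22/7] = (12*s^2 - 12)/(7*s^4 + 14*s^2 + 7)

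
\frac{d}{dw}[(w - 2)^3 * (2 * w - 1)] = 8*w^3 - 39*w^2 + 60*w - 28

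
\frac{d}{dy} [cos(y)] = -sin(y)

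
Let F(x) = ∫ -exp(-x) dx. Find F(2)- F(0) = -1 + exp(-2)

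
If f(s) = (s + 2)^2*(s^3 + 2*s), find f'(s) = 5*s^4 + 16*s^3 + 18*s^2 + 16*s + 8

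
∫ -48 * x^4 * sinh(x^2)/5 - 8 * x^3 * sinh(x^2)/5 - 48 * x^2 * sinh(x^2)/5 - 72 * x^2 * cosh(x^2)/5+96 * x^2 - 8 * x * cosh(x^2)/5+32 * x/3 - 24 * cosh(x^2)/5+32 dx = -4*x*(3*cosh(x^2) - 20)*(6*x^2 + x + 6)/15 + C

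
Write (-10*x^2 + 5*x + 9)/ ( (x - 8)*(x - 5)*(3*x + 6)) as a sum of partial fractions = -41/(210*(x + 2)) + 24/(7*(x - 5)) - 197/(30*(x - 8))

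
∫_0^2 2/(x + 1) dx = 2*log(3)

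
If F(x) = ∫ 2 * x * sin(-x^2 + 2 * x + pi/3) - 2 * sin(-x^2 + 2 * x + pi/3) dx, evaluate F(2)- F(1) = 1/2 - cos(1 + pi/3)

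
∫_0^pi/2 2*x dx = pi^2/4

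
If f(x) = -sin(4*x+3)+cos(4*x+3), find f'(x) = -4*sin(4*x + 3) - 4*cos(4*x + 3)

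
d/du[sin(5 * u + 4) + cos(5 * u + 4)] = 5*sqrt(2)*cos(5*u + pi/4 + 4)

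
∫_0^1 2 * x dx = 1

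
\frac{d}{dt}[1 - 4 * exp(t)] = -4*exp(t)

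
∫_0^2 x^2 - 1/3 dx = 2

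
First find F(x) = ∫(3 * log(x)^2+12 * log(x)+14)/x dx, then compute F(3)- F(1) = -8 + 2*log(3) + (log(3) + 2)^3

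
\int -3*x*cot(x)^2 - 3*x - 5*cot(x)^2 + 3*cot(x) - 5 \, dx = (3*x + 5)*cot(x) + C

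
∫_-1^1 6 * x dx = 0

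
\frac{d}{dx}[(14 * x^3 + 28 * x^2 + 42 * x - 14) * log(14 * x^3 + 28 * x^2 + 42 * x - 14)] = 42*x^2*log(x^3 + 2*x^2 + 3*x - 1) + 42*x^2 + 42*x^2*log(14) + 56*x*log(x^3 + 2*x^2 + 3*x - 1) + 56*x + 56*x*log(14) + 42*log(x^3 + 2*x^2 + 3*x - 1) + 42 + 42*log(14)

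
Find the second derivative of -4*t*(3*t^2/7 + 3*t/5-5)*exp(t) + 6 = -12*t^3*exp(t)/7 - 444*t^2*exp(t)/35 + 4*t*exp(t)/35 + 176*exp(t)/5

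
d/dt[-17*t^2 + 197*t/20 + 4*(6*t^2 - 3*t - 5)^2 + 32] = 576*t^3 - 432*t^2 - 442*t + 2597/20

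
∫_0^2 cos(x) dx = sin(2)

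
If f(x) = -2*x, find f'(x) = -2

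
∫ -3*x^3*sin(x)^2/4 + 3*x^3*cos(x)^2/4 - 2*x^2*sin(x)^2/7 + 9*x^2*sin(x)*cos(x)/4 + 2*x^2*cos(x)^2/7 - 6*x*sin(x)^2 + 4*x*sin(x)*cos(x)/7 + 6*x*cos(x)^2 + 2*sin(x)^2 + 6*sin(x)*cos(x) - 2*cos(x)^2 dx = (3*x^3/8 + x^2/7 + 3*x - 1)*sin(2*x) + C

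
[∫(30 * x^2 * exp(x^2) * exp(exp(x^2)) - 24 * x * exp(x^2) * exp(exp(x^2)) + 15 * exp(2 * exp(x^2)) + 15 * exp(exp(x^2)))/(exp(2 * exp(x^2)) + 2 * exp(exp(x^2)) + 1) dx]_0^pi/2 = 12*E/(1 + E) + (-12 + 15*pi/2)*exp(exp(pi^2/4))/(1 + exp(exp(pi^2/4)))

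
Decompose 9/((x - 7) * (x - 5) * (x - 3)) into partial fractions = 9/(8*(x - 3)) - 9/(4*(x - 5)) + 9/(8*(x - 7))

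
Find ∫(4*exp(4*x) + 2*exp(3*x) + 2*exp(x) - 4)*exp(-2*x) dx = 8*sinh(x)^2 + 4*sinh(x) + C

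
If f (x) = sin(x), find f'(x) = cos(x)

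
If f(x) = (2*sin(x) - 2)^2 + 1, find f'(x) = 8*(sin(x) - 1)*cos(x)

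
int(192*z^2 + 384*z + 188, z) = 64*z^3 + 192*z^2 + 188*z + C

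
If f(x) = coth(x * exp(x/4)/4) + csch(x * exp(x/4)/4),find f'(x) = -(x*cosh(x*exp(x/4)/4) + x + 4*cosh(x*exp(x/4)/4) + 4)*exp(x/4)/(16*sinh(x*exp(x/4)/4)^2)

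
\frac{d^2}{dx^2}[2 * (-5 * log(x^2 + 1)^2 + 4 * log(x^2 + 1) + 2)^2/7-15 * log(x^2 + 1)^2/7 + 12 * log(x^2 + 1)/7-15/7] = (-400*x^2*log(x^2 + 1)^3 + 2880*x^2*log(x^2 + 1)^2 - 1828*x^2*log(x^2 + 1) - 272*x^2 + 400*log(x^2 + 1)^3 - 480*log(x^2 + 1)^2 - 92*log(x^2 + 1) + 88)/(7*x^4 + 14*x^2 + 7)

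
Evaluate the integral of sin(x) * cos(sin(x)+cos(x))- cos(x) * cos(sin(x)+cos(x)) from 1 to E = -sin(cos(E) + sin(E)) + sin(cos(1) + sin(1))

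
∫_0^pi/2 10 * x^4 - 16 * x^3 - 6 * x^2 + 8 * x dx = (-1 + (-1 + pi/2)^2)*(-pi + pi^3/4)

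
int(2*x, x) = x^2 + C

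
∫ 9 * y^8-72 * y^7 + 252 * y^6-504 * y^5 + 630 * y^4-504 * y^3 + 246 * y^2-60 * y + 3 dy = y^9 - 9*y^8 + 36*y^7 - 84*y^6 + 126*y^5 - 126*y^4 + 82*y^3 - 30*y^2 + 3*y + C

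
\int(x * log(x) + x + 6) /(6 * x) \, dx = (x + 6)*log(x)/6 + C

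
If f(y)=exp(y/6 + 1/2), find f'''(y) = exp(y/6 + 1/2)/216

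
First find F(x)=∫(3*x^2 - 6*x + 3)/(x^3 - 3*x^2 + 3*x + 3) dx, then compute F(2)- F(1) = -log(4) + log(5)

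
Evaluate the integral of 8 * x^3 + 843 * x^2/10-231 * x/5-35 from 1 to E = -2*exp(2) + E + 3 + (-5 + E/5 + 4*exp(2))*(-5 + exp(2)/2 + 7*E)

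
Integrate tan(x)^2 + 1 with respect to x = tan(x) + C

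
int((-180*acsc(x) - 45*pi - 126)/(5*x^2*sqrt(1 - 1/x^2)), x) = (12*acsc(x) + 8 + 3*pi)^2/8 + 6*acsc(x)/5 + C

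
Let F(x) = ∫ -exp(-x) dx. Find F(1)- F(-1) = -E + exp(-1)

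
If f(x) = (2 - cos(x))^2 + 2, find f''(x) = 4*cos(x) - 2*cos(2*x)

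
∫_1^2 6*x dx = 9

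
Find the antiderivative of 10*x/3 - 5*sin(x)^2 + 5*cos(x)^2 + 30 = 5*x^2/3 + 30*x + 5*sin(2*x)/2 + C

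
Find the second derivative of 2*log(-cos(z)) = -2/cos(z)^2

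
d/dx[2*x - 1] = 2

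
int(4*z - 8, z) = 2*z^2 - 8*z + C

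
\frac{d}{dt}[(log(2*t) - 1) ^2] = (2*log(t) - 2 + 2*log(2))/t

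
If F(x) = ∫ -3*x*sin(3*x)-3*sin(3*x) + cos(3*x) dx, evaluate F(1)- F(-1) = 2*cos(3)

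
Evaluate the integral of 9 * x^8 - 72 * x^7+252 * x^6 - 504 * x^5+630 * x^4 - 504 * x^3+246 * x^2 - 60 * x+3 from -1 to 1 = 496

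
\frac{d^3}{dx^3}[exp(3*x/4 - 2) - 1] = 27*exp(3*x/4 - 2)/64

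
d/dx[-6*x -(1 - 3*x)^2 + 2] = -18*x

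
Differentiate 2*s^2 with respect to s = 4*s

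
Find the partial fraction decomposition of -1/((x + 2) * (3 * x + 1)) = -3/(5*(3*x + 1)) + 1/(5*(x + 2))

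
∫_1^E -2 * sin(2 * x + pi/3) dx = cos(pi/3 + 2*E) - cos(pi/3 + 2)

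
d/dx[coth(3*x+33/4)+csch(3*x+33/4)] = -3*(cosh(3*x + 33/4) + 1)/sinh(3*x + 33/4)^2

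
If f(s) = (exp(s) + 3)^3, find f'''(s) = 27*exp(3*s) + 72*exp(2*s) + 27*exp(s)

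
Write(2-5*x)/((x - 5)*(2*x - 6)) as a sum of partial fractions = 13/(4*(x - 3)) - 23/(4*(x - 5))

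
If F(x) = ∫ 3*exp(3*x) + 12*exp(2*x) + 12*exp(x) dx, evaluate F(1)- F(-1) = -(exp(-1) + 2)^3 + (2 + E)^3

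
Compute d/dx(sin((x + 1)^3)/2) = 3*(x + 1)^2*cos(x^3 + 3*x^2 + 3*x + 1)/2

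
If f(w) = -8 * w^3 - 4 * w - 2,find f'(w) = -24*w^2 - 4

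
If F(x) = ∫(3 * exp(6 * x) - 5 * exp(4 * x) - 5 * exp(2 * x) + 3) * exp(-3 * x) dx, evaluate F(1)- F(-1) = -4*E + 4*exp(-1) + (E - exp(-1))^3 - (-E + exp(-1))^3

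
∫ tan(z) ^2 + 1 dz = tan(z) + C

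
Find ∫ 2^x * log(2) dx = 2^x + C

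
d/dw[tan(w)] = cos(w)^(-2)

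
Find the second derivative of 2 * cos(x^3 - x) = -18*x^4*cos(x^3 - x) + 12*x^2*cos(x^3 - x) - 12*x*sin(x^3 - x) - 2*cos(x^3 - x)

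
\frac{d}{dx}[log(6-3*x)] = 1/(x - 2)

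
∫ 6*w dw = 3*w^2 + C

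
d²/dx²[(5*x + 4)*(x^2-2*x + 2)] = 30*x - 12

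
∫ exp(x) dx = exp(x) + C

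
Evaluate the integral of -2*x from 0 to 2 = -4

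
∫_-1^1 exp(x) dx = E - exp(-1)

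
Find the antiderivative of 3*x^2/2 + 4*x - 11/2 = x^3/2 + 2*x^2 - 11*x/2 + C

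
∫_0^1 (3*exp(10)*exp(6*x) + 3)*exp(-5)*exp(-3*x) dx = -exp(5) - exp(-8) + exp(-5) + exp(8)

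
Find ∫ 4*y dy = 2*y^2 + C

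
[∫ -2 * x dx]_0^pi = -pi^2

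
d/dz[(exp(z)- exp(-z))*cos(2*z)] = (-2*exp(2*z)*sin(2*z) + exp(2*z)*cos(2*z) + 2*sin(2*z) + cos(2*z))*exp(-z)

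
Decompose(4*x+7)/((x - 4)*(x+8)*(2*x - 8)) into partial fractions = -25/(288*(x + 8)) + 25/(288*(x - 4)) + 23/(24*(x - 4)^2)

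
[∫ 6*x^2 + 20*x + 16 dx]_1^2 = 60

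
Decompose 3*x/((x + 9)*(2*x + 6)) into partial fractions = 9/(4*(x + 9)) - 3/(4*(x + 3))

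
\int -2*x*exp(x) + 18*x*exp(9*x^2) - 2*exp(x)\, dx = -2*x*exp(x) + exp(9*x^2) + C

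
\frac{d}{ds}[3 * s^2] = 6*s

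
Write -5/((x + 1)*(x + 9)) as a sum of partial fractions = 5/(8*(x + 9)) - 5/(8*(x + 1))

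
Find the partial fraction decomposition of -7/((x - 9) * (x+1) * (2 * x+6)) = -7/(48*(x + 3)) + 7/(40*(x + 1)) - 7/(240*(x - 9))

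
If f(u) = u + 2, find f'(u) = 1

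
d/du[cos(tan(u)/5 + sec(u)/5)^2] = -sin(2*tan(u)/5 + 2/(5*cos(u)))*tan(u)^2/5 - sin(2*tan(u)/5 + 2/(5*cos(u)))/5 - (cos(-u + 2*tan(u)/5 + 2/(5*cos(u))) - cos(u + 2*tan(u)/5 + 2/(5*cos(u))))/(5*(cos(2*u) + 1))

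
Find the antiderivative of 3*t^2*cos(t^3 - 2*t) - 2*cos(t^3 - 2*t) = sin(t*(t^2 - 2)) + C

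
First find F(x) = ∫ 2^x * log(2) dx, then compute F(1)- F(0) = 1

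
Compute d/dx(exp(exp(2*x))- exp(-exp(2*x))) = (2*exp(2*x) + 2*exp(2*x + 2*exp(2*x)))*exp(-exp(2*x))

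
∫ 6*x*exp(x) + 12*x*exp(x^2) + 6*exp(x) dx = 6*x*exp(x) + 6*exp(x^2) + C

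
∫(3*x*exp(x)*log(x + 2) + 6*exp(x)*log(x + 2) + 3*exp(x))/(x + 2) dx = 3*exp(x)*log(x + 2) + C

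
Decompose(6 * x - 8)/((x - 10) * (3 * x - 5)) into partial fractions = -6/(25*(3*x - 5)) + 52/(25*(x - 10))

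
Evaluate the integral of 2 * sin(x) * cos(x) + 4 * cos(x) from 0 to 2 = -4 + (sin(2) + 2)^2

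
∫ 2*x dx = x^2 + C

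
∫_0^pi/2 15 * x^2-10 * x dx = -10 + (5 + 5*pi/2)*((-1 + pi/2)^2 + 1)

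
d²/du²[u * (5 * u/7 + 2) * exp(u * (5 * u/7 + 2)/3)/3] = 500*u^4*exp(5*u^2/21 + 2*u/3)/9261 + 400*u^3*exp(5*u^2/21 + 2*u/3)/1323 + 1450*u^2*exp(5*u^2/21 + 2*u/3)/1323 + 356*u*exp(5*u^2/21 + 2*u/3)/189 + 86*exp(5*u^2/21 + 2*u/3)/63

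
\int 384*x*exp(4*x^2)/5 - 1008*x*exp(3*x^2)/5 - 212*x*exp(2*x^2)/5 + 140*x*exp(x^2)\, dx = (48*exp(3*x^2) - 168*exp(2*x^2) - 53*exp(x^2) + 350)*exp(x^2)/5 + C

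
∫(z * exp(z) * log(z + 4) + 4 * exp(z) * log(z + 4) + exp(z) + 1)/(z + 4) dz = (exp(z) + 1)*log(z + 4) + C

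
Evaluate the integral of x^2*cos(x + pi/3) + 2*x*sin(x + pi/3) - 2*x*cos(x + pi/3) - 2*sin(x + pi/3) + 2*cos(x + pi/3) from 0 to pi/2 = -sqrt(3) - pi/2 + 1 + pi^2/8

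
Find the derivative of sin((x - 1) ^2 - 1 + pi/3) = 2*(x - 1)*cos(x^2 - 2*x + pi/3)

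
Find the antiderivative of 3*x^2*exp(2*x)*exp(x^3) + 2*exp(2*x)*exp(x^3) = exp(x*(x^2 + 2)) + C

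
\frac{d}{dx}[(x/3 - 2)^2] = 2*x/9 - 4/3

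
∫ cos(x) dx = sin(x) + C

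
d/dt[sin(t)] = cos(t)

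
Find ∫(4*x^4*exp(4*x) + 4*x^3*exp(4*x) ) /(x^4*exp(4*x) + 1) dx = log(x^4*exp(4*x) + 1) + C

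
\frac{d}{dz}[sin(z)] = cos(z)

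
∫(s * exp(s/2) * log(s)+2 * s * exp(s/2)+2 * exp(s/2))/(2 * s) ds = (log(s) + 2)*exp(s/2) + C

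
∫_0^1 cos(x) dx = sin(1)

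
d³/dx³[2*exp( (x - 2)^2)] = 16*x^3*exp(x^2 - 4*x + 4) - 96*x^2*exp(x^2 - 4*x + 4) + 216*x*exp(x^2 - 4*x + 4) - 176*exp(x^2 - 4*x + 4)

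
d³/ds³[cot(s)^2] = -24*cot(s)^5 - 40*cot(s)^3 - 16*cot(s)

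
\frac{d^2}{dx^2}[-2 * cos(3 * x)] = 18*cos(3*x)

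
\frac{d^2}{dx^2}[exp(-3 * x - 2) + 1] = 9*exp(-3*x - 2)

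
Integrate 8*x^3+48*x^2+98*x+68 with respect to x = 2*x^4 + 16*x^3 + 49*x^2 + 68*x + C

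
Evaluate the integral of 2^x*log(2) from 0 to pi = -1 + 2^pi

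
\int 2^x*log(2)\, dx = 2^x + C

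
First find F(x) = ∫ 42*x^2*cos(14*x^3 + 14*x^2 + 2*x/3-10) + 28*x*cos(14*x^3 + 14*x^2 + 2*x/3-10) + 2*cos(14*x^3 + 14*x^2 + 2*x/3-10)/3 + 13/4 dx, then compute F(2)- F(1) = -sin(56/3) + sin(478/3) + 13/4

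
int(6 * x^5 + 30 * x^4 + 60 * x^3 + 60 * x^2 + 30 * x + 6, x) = x^6 + 6*x^5 + 15*x^4 + 20*x^3 + 15*x^2 + 6*x + C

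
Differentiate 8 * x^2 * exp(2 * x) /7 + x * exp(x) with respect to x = 16*x^2*exp(2*x)/7 + 16*x*exp(2*x)/7 + x*exp(x) + exp(x)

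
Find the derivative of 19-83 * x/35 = -83/35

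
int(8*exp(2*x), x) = 4*exp(2*x) + C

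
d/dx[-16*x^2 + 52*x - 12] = 52 - 32*x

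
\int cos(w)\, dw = sin(w) + C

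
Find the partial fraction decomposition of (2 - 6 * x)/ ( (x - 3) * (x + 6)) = -38/(9*(x + 6)) - 16/(9*(x - 3))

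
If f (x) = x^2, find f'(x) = 2*x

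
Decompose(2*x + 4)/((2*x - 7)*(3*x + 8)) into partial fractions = 4/(37*(3*x + 8)) + 22/(37*(2*x - 7))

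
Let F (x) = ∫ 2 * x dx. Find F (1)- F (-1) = 0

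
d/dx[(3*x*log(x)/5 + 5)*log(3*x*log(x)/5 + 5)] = 3*log(x)*log(3*x*log(x)/5 + 5)/5 + 3*log(x)/5 + 3*log(3*x*log(x)/5 + 5)/5 + 3/5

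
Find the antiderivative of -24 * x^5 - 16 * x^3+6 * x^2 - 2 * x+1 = -4*x^6 - 4*x^4 + 2*x^3 - x^2 + x + C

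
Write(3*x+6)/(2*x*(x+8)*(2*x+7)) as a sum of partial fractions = 1/(7*(2*x + 7)) - 1/(8*(x + 8)) + 3/(56*x)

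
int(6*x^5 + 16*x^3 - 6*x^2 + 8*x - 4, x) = x^6 + 4*x^4 - 2*x^3 + 4*x^2 - 4*x + C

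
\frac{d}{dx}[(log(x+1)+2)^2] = (2*log(x + 1) + 4)/(x + 1)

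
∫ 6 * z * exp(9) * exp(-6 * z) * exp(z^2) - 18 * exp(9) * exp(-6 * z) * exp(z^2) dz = 3*exp((z - 3)^2) + C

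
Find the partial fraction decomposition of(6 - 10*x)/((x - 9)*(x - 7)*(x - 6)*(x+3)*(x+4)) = 23/(715*(x + 4)) - 1/(30*(x + 3)) - 1/(5*(x - 6)) + 16/(55*(x - 7)) - 7/(78*(x - 9))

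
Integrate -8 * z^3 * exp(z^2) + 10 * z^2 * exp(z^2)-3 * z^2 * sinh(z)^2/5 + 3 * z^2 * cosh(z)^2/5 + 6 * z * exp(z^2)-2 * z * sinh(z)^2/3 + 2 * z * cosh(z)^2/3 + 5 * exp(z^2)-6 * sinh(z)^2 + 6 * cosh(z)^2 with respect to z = z^3/5 + z^2/3 + 6*z + (-4*z^2 + 5*z + 7)*exp(z^2) + C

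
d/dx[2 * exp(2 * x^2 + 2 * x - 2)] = 8*x*exp(2*x^2 + 2*x - 2) + 4*exp(2*x^2 + 2*x - 2)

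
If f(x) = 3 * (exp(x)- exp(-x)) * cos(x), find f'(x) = 3*sqrt(2)*(exp(2*x)*cos(x + pi/4) + sin(x + pi/4))*exp(-x)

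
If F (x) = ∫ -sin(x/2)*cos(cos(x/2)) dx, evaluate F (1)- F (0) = -2*sin(1) + 2*sin(cos(1/2))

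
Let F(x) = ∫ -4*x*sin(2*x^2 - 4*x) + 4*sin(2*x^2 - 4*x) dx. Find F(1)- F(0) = -1 + cos(2)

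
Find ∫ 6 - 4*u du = -2*u^2 + 6*u + C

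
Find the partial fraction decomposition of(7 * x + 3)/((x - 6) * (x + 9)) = 4/(x + 9) + 3/(x - 6)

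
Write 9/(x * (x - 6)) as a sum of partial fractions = 3/(2*(x - 6)) - 3/(2*x)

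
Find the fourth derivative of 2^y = 2^y*log(2)^4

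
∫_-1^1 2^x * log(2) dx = 3/2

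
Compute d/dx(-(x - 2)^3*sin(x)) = (x - 2)^2*(-x*cos(x) - 3*sin(x) + 2*cos(x))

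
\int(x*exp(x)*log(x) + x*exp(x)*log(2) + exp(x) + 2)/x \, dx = (exp(x) + 2)*log(2*x) + C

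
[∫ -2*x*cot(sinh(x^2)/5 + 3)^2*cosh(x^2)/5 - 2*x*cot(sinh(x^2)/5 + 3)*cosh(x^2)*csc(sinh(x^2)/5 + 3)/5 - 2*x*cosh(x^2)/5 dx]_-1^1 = 0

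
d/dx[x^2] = 2*x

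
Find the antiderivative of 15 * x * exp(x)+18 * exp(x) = (15*x + 3)*exp(x) + C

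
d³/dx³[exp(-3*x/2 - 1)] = -27*exp(-3*x/2 - 1)/8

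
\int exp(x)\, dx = exp(x) + C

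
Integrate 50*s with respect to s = 25*s^2 + C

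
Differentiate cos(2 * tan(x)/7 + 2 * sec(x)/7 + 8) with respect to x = -2*sin(2*tan(x)/7 + 2*sec(x)/7 + 8)*tan(x)^2/7 - 2*sin(2*tan(x)/7 + 2*sec(x)/7 + 8)*tan(x)*sec(x)/7 - 2*sin(2*tan(x)/7 + 2*sec(x)/7 + 8)/7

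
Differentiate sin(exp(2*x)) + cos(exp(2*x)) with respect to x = 2*sqrt(2)*exp(2*x)*cos(exp(2*x) + pi/4)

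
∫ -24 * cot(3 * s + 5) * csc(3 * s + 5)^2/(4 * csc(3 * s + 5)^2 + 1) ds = log(4*csc(3*s + 5)^2 + 1) + C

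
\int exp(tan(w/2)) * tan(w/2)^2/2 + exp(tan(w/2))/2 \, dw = exp(tan(w/2)) + C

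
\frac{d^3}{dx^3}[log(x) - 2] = 2/x^3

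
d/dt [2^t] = 2^t*log(2)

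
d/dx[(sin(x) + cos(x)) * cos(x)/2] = sqrt(2)*cos(2*x + pi/4)/2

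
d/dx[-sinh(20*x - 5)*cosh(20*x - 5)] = -20*cosh(40*x - 10)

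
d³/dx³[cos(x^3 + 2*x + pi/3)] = 27*x^6*sin(x^3 + 2*x + pi/3) + 54*x^4*sin(x^3 + 2*x + pi/3) - 54*x^3*cos(x^3 + 2*x + pi/3) + 36*x^2*sin(x^3 + 2*x + pi/3) - 36*x*cos(x^3 + 2*x + pi/3) + 2*sin(x^3 + 2*x + pi/3)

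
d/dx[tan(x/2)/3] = 1/(6*cos(x/2)^2)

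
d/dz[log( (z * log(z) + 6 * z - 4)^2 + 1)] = (2*z*log(z)^2 + 26*z*log(z) + 84*z - 8*log(z) - 56)/(z^2*log(z)^2 + 12*z^2*log(z) + 36*z^2 - 8*z*log(z) - 48*z + 17)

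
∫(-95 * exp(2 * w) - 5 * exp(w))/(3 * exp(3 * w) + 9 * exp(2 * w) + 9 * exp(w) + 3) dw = (-2*exp(2*w) + 91*exp(w) + 48)/(3*(exp(2*w) + 2*exp(w) + 1)) + C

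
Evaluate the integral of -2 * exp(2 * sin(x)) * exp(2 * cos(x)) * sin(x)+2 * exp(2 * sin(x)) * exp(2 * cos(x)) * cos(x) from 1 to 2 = -exp(2*cos(1) + 2*sin(1)) + exp(2*cos(2) + 2*sin(2))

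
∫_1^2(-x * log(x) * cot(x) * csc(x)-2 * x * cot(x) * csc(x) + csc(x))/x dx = -2*csc(1) + (log(2) + 2)*csc(2)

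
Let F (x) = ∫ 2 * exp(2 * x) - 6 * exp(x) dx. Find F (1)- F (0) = -4 + (-3 + E)^2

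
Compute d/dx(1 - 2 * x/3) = -2/3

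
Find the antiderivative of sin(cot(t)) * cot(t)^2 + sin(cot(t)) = cos(cot(t)) + C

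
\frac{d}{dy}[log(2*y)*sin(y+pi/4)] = (y*log(y)*cos(y + pi/4) + y*log(2)*cos(y + pi/4) + sin(y + pi/4))/y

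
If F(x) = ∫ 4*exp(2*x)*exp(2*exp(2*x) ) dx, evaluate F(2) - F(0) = -exp(2) + exp(2*exp(4))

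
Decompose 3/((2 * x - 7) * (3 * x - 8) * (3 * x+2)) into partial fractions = 9/(250*(3*x + 2)) - 9/(50*(3*x - 8)) + 12/(125*(2*x - 7))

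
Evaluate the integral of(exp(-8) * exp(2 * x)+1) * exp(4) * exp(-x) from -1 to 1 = -exp(3) - exp(-5) + exp(-3) + exp(5)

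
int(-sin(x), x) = cos(x) + C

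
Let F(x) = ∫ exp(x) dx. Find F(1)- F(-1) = E - exp(-1)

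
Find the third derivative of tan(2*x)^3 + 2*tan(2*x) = 480*tan(2*x)^6 + 1008*tan(2*x)^4 + 608*tan(2*x)^2 + 80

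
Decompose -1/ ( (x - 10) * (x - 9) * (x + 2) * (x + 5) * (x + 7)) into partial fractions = -1/(2720*(x + 7)) + 1/(1260*(x + 5)) - 1/(1980*(x + 2)) + 1/(2464*(x - 9)) - 1/(3060*(x - 10))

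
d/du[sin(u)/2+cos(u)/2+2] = -sin(u)/2 + cos(u)/2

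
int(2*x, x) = x^2 + C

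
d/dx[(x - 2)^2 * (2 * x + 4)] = 6*x^2 - 8*x - 8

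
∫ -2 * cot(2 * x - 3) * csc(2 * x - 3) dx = csc(2*x - 3) + C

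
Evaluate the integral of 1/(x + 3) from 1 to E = -log(4) + log(E + 3)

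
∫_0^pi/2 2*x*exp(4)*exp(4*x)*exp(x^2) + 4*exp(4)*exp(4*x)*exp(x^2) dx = -exp(4) + exp((pi/2 + 2)^2)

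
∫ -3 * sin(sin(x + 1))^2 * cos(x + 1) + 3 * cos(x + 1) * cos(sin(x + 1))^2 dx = 3*sin(2*sin(x + 1))/2 + C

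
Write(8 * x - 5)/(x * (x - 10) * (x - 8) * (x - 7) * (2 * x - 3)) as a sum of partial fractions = -112/(7293*(2*x - 3)) + 17/(77*(x - 7)) - 59/(208*(x - 8)) + 5/(68*(x - 10)) - 1/(336*x)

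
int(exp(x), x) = exp(x) + C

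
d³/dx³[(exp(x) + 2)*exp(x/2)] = 27*exp(3*x/2)/8 + exp(x/2)/4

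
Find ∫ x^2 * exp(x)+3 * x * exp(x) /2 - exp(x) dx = (2*x^2 - x - 1)*exp(x)/2 + C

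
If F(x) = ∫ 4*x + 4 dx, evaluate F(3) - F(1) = 24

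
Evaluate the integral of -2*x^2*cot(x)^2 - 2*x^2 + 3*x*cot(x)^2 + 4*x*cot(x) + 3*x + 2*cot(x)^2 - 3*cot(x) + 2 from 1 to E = (-3*E - 2 + 2*exp(2))*cot(E) + 3*cot(1)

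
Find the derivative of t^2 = 2*t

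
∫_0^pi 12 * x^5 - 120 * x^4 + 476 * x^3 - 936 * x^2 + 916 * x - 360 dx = -120 - (-2 + pi)^4 + 2*(-2 + pi)^2 + 2*(-2 + pi)^6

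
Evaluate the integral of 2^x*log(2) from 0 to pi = -1 + 2^pi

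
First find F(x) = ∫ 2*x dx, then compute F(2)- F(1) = 3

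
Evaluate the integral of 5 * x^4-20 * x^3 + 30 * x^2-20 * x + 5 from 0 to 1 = 1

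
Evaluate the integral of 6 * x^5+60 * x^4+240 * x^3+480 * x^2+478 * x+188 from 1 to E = -720 - (2 + E)^2 + (2 + E)^6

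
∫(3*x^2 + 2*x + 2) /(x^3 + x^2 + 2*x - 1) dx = log(2*x^3 + 2*x^2 + 4*x - 2) + C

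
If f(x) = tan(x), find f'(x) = cos(x)^(-2)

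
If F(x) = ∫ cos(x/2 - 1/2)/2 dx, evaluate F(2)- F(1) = sin(1/2)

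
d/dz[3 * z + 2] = 3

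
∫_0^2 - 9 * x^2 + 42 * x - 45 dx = -30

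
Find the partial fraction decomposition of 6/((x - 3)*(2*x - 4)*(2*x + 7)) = 12/(143*(2*x + 7)) - 3/(11*(x - 2)) + 3/(13*(x - 3))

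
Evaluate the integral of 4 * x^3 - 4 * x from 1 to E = (-1 + E)^2*(1 + E)^2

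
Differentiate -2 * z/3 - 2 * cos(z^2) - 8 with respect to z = 4*z*sin(z^2) - 2/3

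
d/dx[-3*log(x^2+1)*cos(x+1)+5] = 3*(x^2*log(x^2 + 1)*sin(x + 1) - 2*x*cos(x + 1) + log(x^2 + 1)*sin(x + 1))/(x^2 + 1)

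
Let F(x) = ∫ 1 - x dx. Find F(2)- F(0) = 0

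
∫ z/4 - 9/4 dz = z^2/8 - 9*z/4 + C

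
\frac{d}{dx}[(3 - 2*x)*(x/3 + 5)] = -4*x/3 - 9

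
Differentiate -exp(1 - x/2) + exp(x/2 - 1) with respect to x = (exp(x - 2) + 1)*exp(1 - x/2)/2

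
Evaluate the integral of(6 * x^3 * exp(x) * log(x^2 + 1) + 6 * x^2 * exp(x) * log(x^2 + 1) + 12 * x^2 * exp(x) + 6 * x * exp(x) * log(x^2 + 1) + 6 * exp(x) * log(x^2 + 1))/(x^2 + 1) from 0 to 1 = 6*E*log(2)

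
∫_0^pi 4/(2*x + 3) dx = 2*log(1 + 2*pi/3)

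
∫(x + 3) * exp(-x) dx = (-x - 4)*exp(-x) + C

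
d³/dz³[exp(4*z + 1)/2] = 32*exp(4*z + 1)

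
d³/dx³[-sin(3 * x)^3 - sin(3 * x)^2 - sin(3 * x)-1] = 108*sin(6*x) + 189*cos(3*x)/4 - 729*cos(9*x)/4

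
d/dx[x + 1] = 1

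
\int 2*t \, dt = t^2 + C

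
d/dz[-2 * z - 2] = -2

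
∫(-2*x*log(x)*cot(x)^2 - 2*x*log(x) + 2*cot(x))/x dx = 2*log(x)*cot(x) + C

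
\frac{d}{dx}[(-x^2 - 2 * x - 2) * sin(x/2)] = -x^2*cos(x/2)/2 - 2*x*sin(x/2) - x*cos(x/2) - 2*sin(x/2) - cos(x/2)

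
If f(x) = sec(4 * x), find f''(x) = 32*tan(4*x)^2*sec(4*x) + 16*sec(4*x)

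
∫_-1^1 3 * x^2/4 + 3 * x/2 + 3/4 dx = 2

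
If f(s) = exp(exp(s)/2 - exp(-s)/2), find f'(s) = (exp(exp(s)/2 - exp(-s)/2) + exp(2*s + exp(s)/2 - exp(-s)/2))*exp(-s)/2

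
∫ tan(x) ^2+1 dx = tan(x) + C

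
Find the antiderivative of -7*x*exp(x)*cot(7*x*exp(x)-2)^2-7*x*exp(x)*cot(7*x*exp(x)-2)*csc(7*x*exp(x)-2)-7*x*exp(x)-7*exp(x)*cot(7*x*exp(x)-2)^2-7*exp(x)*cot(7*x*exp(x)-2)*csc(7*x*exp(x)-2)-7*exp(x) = cot(7*x*exp(x) - 2) + csc(7*x*exp(x) - 2) + C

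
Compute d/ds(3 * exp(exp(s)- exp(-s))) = (3*exp(exp(s) - exp(-s)) + 3*exp(2*s + exp(s) - exp(-s)))*exp(-s)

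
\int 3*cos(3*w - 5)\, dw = sin(3*w - 5) + C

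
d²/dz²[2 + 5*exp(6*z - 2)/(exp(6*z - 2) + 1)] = (180*exp(6*z - 2) - 180*exp(12*z - 4))/(exp(-6)*exp(18*z) + 3*exp(-4)*exp(12*z) + 3*exp(-2)*exp(6*z) + 1)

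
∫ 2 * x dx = x^2 + C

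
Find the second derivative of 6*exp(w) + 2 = 6*exp(w)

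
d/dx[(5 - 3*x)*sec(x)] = -3*x*tan(x)*sec(x) + 5*tan(x)*sec(x) - 3*sec(x)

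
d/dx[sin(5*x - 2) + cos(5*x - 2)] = 5*sqrt(2)*cos(5*x - 2 + pi/4)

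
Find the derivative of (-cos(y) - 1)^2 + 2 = -2*(cos(y) + 1)*sin(y)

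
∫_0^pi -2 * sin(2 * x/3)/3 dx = -3/2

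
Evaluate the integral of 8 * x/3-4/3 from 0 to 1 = 0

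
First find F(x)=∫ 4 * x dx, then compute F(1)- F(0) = 2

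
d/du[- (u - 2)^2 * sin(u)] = -u^2*cos(u) - 2*u*sin(u) + 4*u*cos(u) + 4*sin(u) - 4*cos(u)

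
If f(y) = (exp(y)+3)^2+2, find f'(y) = 2*exp(2*y) + 6*exp(y)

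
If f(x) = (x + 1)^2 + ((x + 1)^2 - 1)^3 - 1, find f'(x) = 6*x^5 + 30*x^4 + 48*x^3 + 24*x^2 + 2*x + 2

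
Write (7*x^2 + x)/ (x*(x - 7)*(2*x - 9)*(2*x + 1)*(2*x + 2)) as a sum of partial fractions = -1/(30*(2*x + 1)) - 13/(110*(2*x - 9)) + 3/(88*(x + 1)) + 1/(24*(x - 7))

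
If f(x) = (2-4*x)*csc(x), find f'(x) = 4*x*cot(x)*csc(x) - 2*cot(x)*csc(x) - 4*csc(x)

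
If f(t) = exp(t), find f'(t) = exp(t)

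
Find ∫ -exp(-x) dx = exp(-x) + C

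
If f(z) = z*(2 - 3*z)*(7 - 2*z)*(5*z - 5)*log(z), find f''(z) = (360*z^3*log(z) + 210*z^3 - 930*z^2*log(z) - 775*z^2 + 390*z*log(z) + 585*z - 70)/z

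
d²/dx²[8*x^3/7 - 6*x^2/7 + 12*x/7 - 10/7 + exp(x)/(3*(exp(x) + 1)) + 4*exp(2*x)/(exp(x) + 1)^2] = (144*x*exp(4*x) + 576*x*exp(3*x) + 864*x*exp(2*x) + 576*x*exp(x) + 144*x - 36*exp(4*x) - 319*exp(3*x) + 120*exp(2*x) - 137*exp(x) - 36)/(21*exp(4*x) + 84*exp(3*x) + 126*exp(2*x) + 84*exp(x) + 21)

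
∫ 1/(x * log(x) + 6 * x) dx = log(log(x) + 6) + C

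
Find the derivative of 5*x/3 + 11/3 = 5/3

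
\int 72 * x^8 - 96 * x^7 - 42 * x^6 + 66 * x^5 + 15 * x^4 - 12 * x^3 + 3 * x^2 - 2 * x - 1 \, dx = 8*x^9 - 12*x^8 - 6*x^7 + 11*x^6 + 3*x^5 - 3*x^4 + x^3 - x^2 - x + C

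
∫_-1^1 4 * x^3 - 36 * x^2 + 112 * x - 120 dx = -264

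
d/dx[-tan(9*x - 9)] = -9*tan(9*x - 9)^2 - 9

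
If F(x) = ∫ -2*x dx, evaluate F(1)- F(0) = -1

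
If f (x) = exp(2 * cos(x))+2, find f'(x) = -2*exp(2*cos(x))*sin(x)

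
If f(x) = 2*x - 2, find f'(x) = 2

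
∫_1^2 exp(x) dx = -E + exp(2)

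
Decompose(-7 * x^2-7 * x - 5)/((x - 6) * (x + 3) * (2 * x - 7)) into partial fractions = 461/(65*(2*x - 7)) - 47/(117*(x + 3)) - 299/(45*(x - 6))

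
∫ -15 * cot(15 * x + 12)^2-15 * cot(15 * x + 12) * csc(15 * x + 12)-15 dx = cot(15*x + 12) + csc(15*x + 12) + C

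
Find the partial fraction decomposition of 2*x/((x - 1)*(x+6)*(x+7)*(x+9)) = 3/(10*(x + 9)) - 7/(8*(x + 7)) + 4/(7*(x + 6)) + 1/(280*(x - 1))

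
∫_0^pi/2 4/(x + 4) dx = -8*log(2) + 4*log(pi/2 + 4)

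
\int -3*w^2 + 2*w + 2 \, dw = -w^3 + w^2 + 2*w + C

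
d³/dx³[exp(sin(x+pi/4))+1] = -(sin(3*x + pi/4) + 6*cos(2*x) + cos(x + pi/4))*exp(sqrt(2)*sin(x)/2)*exp(sqrt(2)*cos(x)/2)/4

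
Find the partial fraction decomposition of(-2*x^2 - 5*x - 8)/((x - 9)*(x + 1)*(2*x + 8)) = -10/(39*(x + 4)) + 1/(12*(x + 1)) - 43/(52*(x - 9))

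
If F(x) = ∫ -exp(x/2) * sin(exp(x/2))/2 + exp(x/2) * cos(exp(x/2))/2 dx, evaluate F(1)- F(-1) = sqrt(2)*(-sin(exp(-1/2) + pi/4) + sin(pi/4 + exp(1/2)))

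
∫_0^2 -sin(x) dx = -1 + cos(2)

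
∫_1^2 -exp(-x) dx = -exp(-1) + exp(-2)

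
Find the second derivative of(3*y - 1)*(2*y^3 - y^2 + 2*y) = 72*y^2 - 30*y + 14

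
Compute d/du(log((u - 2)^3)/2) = 3/(2*u - 4)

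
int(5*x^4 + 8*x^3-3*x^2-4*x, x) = x^5 + 2*x^4 - x^3 - 2*x^2 + C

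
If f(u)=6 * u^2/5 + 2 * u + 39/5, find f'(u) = 12*u/5 + 2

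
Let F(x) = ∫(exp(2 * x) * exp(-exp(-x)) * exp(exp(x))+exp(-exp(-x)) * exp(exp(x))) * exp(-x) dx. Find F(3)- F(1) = -exp(E - exp(-1)) + exp(-exp(-3) + exp(3))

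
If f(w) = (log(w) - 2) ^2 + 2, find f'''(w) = (4*log(w) - 14)/w^3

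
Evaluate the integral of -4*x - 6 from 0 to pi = -2*pi^2 - 6*pi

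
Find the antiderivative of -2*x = -x^2 + C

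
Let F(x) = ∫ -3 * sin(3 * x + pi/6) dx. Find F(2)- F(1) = -cos(pi/6 + 3) + cos(pi/6 + 6)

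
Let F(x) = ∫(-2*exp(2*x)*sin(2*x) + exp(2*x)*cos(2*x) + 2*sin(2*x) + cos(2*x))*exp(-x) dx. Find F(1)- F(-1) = (-2*exp(-1) + 2*E)*cos(2)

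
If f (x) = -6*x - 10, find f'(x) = -6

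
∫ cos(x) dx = sin(x) + C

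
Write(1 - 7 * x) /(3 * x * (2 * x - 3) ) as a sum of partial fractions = -19/(9*(2*x - 3)) - 1/(9*x)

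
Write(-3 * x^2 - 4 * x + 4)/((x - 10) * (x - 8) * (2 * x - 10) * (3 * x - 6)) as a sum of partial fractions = 1/(54*(x - 2)) - 91/(270*(x - 5)) + 55/(54*(x - 8)) - 7/(10*(x - 10))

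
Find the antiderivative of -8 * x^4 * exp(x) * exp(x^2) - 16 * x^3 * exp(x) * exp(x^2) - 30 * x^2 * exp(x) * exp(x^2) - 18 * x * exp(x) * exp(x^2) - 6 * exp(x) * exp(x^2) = -2*x*(2*x^2 + 3*x + 3)*exp(x*(x + 1)) + C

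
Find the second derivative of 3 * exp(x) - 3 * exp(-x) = (3*exp(2*x) - 3)*exp(-x)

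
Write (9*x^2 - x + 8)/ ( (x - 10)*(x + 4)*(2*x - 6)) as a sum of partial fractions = 39/(49*(x + 4)) - 43/(49*(x - 3)) + 449/(98*(x - 10))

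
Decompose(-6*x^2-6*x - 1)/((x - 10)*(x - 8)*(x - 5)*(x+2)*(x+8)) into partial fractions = -337/(22464*(x + 8)) + 13/(5040*(x + 2)) - 181/(1365*(x - 5)) + 433/(960*(x - 8)) - 661/(2160*(x - 10))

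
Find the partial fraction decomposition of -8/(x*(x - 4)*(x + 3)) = -8/(21*(x + 3)) - 2/(7*(x - 4)) + 2/(3*x)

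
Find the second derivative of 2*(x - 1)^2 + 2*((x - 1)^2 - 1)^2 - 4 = 24*x^2 - 48*x + 20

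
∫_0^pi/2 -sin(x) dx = -1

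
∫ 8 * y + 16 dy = 4*y^2 + 16*y + C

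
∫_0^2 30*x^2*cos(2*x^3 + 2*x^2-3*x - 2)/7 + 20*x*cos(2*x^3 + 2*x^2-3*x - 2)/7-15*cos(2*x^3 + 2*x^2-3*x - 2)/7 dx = 5*sin(16)/7 + 5*sin(2)/7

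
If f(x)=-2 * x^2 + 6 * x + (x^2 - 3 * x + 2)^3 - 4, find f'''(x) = 120*x^3 - 540*x^2 + 792*x - 378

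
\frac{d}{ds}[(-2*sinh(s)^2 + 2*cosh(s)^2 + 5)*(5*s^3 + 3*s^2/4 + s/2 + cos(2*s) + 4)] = 105*s^2 + 21*s/2 - 14*sin(2*s) + 7/2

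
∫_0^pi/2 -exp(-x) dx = -1 + exp(-pi/2)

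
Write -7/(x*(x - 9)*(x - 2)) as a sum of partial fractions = 1/(2*(x - 2)) - 1/(9*(x - 9)) - 7/(18*x)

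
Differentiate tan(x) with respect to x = cos(x)^(-2)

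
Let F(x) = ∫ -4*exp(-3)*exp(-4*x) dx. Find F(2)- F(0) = -exp(-3) + exp(-11)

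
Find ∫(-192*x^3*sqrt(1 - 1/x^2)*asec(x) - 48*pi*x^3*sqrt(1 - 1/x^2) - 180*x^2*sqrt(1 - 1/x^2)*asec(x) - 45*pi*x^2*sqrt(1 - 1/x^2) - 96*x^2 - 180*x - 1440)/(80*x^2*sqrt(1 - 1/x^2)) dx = -3*(4*asec(x) + pi)*(8*x^2 + 15*x + 120)/80 + C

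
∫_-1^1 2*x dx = 0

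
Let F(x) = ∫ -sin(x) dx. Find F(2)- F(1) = -cos(1) + cos(2)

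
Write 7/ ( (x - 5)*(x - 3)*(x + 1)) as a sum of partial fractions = 7/(24*(x + 1)) - 7/(8*(x - 3)) + 7/(12*(x - 5))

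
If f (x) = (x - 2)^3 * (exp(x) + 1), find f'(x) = x^3*exp(x) - 3*x^2*exp(x) + 3*x^2 - 12*x + 4*exp(x) + 12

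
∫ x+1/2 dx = x^2/2 + x/2 + C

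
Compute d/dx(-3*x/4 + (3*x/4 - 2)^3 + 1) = 81*x^2/64 - 27*x/4 + 33/4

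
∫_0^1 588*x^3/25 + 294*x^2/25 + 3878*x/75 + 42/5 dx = 3304/75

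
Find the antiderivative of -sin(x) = cos(x) + C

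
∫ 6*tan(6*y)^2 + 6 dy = tan(6*y) + C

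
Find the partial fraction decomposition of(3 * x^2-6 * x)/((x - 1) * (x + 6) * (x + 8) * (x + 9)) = -99/(10*(x + 9)) + 40/(3*(x + 8)) - 24/(7*(x + 6)) - 1/(210*(x - 1))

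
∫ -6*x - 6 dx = -3*x^2 - 6*x + C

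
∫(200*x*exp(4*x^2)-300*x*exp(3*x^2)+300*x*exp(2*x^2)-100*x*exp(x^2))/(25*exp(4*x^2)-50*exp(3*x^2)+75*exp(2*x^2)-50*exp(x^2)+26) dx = log(25*(exp(2*x^2) - exp(x^2) + 1)^2 + 1) + C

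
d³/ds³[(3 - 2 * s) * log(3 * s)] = (2*s + 6)/s^3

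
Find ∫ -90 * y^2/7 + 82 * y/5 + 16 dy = -30*y^3/7 + 41*y^2/5 + 16*y + C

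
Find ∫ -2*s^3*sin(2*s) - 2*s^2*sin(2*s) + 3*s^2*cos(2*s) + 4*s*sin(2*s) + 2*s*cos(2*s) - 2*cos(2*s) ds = s*(s^2 + s - 2)*cos(2*s) + C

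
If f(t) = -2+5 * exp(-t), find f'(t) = -5*exp(-t)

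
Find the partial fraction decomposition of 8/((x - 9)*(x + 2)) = -8/(11*(x + 2)) + 8/(11*(x - 9))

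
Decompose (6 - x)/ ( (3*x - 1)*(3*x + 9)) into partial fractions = 17/(30*(3*x - 1)) - 3/(10*(x + 3))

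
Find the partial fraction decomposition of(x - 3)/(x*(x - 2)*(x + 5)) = -8/(35*(x + 5)) - 1/(14*(x - 2)) + 3/(10*x)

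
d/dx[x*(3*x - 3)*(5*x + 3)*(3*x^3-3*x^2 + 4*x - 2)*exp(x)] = 45*x^6*exp(x) + 207*x^5*exp(x) - 264*x^4*exp(x) + 177*x^3*exp(x) - 105*x^2*exp(x) - 30*x*exp(x) + 18*exp(x)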